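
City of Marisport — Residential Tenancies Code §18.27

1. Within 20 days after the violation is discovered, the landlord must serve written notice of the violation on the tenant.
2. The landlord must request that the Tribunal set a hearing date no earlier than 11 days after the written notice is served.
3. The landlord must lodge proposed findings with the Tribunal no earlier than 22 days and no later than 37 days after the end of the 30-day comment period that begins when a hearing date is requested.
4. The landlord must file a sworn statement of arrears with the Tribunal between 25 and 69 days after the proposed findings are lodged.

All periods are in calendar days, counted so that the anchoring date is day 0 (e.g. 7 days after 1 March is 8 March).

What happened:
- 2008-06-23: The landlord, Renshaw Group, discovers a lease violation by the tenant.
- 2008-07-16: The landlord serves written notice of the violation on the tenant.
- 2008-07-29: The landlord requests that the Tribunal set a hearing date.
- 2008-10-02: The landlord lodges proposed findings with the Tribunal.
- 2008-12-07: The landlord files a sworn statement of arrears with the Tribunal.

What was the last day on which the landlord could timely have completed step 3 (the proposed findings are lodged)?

A hearing date is requested on 2008-07-29; the 30-day comment period therefore ends 2008-08-28, and step 3 runs from that date. The window is 22–37 days after 2008-08-28; it closes on 2008-10-04.

2008-10-04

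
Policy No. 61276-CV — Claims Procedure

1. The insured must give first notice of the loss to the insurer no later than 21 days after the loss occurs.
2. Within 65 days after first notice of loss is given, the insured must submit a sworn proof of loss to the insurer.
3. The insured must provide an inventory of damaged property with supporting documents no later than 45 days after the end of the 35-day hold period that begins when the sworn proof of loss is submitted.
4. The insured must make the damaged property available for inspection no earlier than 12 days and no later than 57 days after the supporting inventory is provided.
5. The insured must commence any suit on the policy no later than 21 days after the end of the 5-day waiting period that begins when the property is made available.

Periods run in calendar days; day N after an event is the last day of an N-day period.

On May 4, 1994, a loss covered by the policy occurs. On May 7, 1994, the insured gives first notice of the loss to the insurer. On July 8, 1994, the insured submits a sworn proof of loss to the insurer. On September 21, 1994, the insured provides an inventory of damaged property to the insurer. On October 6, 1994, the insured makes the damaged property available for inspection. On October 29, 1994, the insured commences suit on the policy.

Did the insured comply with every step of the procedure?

Step 1: 21 days after May 4, 1994 (when the loss occurs) is May 25, 1994; completed May 7, 1994, before the deadline.
Step 2: 65 days after May 7, 1994 (when first notice of loss is given) is July 11, 1994; July 8, 1994 is within that limit.
Step 3: 45 days after August 12, 1994 (end of the 35-day hold period, which began when the sworn proof of loss is submitted on July 8, 1994) is September 26, 1994; September 21, 1994 is within that limit.
Step 4: the window is 12–57 days after September 21, 1994 (when the supporting inventory is provided), so October 3, 1994 through November 17, 1994; October 6, 1994 falls inside that range.
Step 5: 21 days after October 11, 1994 (end of the 5-day waiting period, which began when the property is made available on October 6, 1994) is November 1, 1994; October 29, 1994 is within that limit.

Yes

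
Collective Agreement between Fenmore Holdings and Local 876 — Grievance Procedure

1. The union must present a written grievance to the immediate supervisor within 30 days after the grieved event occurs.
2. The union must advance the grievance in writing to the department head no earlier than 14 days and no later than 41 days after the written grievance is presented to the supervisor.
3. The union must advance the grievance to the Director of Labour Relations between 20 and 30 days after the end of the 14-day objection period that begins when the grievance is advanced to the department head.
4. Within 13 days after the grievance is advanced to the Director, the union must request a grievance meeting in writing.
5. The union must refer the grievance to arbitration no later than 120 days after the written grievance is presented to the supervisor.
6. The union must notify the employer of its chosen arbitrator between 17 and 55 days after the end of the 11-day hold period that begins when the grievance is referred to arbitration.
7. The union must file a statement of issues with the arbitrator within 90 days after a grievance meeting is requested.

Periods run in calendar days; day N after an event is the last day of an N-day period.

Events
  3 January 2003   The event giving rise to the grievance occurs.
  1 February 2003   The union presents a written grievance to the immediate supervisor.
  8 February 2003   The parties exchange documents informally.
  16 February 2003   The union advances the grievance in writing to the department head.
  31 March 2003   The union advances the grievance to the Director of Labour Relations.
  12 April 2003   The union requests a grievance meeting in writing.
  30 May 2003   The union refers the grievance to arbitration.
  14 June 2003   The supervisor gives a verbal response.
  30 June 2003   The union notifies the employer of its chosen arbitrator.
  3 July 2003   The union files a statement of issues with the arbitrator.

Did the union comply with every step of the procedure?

(1) due by 3 January 2003 + 30 days = 2 February 2003; 1 February 2003 is within that limit.
(2) the permitted window runs from 1 February 2003 + 14 = 15 February 2003 to 1 February 2003 + 41 = 14 March 2003; 16 February 2003 falls inside that range.
(3) the permitted window runs from 2 March 2003 + 20 = 22 March 2003 to 2 March 2003 + 30 = 1 April 2003; 31 March 2003 falls inside that range.
(4) due by 31 March 2003 + 13 days = 13 April 2003; done 12 April 2003 — timely.
(5) due by 1 February 2003 + 120 days = 1 June 2003; completed 30 May 2003, before the deadline.
(6) the permitted window runs from 10 June 2003 + 17 = 27 June 2003 to 10 June 2003 + 55 = 4 August 2003; 30 June 2003 falls inside that range.
(7) due by 12 April 2003 + 90 days = 11 July 2003; done 3 July 2003 — timely.

Yes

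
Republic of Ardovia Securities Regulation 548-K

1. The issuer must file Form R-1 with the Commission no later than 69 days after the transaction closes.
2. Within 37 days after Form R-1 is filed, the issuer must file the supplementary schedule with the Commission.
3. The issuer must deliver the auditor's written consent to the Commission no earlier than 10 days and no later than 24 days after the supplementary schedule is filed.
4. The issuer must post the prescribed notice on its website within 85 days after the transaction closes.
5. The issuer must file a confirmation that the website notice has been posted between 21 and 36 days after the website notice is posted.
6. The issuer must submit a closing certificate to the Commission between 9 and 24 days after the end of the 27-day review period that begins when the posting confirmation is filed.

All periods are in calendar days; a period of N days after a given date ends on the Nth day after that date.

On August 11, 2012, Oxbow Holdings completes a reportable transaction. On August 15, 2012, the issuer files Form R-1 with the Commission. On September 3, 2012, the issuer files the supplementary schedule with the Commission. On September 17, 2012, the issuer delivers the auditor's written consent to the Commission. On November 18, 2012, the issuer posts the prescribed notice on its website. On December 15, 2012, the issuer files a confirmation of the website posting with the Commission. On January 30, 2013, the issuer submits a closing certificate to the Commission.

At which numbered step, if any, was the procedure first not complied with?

Step 4

Step 1 — counting 69 days from August 11, 2012 (when the transaction closes) gives a deadline of October 19, 2012; done August 15, 2012 — timely.
Step 2 — counting 37 days from August 15, 2012 (when Form R-1 is filed) gives a deadline of September 21, 2012; done September 3, 2012 — timely.
Step 3 — 10 and 24 days from September 3, 2012 (when the supplementary schedule is filed) are September 13, 2012 and September 27, 2012 respectively; done September 17, 2012 — within the window.
Step 4 — counting 85 days from August 11, 2012 (when the transaction closes) gives a deadline of November 4, 2012; not done until November 18, 2012, 14 days after the deadline.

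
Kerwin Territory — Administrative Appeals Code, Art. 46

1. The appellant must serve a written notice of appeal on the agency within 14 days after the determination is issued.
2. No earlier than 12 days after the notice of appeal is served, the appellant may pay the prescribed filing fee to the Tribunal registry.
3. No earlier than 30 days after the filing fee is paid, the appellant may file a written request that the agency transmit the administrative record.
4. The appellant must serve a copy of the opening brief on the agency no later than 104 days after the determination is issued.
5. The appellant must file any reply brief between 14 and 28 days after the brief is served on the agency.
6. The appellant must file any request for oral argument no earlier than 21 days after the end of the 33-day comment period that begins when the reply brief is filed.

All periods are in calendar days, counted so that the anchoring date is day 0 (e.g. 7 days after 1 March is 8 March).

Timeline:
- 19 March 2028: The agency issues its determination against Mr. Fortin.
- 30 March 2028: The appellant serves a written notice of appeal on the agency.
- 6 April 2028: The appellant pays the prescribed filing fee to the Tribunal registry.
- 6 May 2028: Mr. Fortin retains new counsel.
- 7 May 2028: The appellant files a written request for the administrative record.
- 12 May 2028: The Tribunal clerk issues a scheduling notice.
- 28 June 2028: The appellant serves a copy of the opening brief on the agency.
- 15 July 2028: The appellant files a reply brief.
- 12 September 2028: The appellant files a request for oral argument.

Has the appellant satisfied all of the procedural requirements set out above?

No

Step 1: 14 days after 19 March 2028 (when the determination is issued) is 2 April 2028; 30 March 2028 is within that limit.
Step 2: the earliest permitted date is 12 days after 30 March 2028 (when the notice of appeal is served), i.e. 11 April 2028; done 6 April 2028 — 5 days too early.
Later steps need not be reached.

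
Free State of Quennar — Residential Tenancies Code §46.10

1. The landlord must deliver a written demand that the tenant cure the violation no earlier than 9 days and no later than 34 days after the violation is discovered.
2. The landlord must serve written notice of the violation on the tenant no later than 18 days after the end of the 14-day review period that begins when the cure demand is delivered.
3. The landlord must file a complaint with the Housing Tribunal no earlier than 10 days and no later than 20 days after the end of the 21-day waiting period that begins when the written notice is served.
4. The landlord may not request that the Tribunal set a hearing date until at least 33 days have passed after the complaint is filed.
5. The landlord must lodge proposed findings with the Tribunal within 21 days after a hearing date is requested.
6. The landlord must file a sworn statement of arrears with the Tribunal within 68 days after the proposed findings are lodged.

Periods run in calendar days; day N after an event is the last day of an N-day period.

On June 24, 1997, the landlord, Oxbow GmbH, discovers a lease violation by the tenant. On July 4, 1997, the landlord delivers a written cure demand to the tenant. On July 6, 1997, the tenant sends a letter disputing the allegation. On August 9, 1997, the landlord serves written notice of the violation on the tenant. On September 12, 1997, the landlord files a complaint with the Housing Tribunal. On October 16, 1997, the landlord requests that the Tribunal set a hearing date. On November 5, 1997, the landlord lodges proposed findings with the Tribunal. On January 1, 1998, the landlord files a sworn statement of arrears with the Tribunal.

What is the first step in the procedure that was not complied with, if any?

Step 2

(1) the permitted window runs from June 24, 1997 + 9 = July 3, 1997 to June 24, 1997 + 34 = July 28, 1997; done July 4, 1997, which is between those dates.
(2) due by July 18, 1997 + 18 days = August 5, 1997; not done until August 9, 1997, 4 days after the deadline.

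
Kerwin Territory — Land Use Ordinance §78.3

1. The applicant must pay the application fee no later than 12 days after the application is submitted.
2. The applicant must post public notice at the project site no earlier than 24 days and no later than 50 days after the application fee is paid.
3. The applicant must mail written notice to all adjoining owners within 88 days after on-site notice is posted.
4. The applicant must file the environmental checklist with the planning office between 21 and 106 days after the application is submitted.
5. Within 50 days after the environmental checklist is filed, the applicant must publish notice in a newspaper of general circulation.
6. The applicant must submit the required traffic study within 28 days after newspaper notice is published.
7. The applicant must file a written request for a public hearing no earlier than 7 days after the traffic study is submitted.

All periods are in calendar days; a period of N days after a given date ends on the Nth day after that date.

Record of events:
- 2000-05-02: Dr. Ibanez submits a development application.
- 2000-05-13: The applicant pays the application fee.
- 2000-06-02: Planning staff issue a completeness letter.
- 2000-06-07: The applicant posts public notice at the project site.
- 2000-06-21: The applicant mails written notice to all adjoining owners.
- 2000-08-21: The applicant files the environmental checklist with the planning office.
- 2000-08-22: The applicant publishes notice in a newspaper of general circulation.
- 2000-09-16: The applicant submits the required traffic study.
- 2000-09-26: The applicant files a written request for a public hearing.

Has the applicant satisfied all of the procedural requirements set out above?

No

Step 1 — counting 12 days from 2000-05-02 (when the application is submitted) gives a deadline of 2000-05-14; done 2000-05-13 — timely.
Step 2 — 24 and 50 days from 2000-05-13 (when the application fee is paid) are 2000-06-06 and 2000-07-02 respectively; done 2000-06-07, which is between those dates.
Step 3 — counting 88 days from 2000-06-07 (when on-site notice is posted) gives a deadline of 2000-09-03; done 2000-06-21 — timely.
Step 4 — 21 and 106 days from 2000-05-02 (when the application is submitted) are 2000-05-23 and 2000-08-16 respectively; done 2000-08-21 — 5 days after the window closed.
The analysis stops there.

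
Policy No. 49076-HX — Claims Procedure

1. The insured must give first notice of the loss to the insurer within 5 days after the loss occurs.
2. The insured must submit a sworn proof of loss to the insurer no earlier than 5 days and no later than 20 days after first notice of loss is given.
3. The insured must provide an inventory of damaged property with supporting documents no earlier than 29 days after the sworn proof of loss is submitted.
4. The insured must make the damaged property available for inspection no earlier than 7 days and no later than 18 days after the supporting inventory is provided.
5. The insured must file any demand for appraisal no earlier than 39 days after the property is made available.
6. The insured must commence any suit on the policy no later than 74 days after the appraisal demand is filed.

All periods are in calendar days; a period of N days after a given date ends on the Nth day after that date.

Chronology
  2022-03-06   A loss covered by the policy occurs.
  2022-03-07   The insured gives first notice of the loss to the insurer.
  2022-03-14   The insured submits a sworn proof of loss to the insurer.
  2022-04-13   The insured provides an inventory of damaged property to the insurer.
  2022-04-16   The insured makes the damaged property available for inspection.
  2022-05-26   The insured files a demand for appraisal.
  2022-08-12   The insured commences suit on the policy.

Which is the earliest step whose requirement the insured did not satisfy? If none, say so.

Step 4

(1) due by 2022-03-06 + 5 days = 2022-03-11; completed 2022-03-07, before the deadline.
(2) the permitted window runs from 2022-03-07 + 5 = 2022-03-12 to 2022-03-07 + 20 = 2022-03-27; done 2022-03-14, which is between those dates.
(3) permitted from 2022-03-14 + 29 days = 2022-04-12 onward; 2022-04-13 is on or after that date.
(4) the permitted window runs from 2022-04-13 + 7 = 2022-04-20 to 2022-04-13 + 18 = 2022-05-01; 2022-04-16 is 4 days too early.
The analysis stops there.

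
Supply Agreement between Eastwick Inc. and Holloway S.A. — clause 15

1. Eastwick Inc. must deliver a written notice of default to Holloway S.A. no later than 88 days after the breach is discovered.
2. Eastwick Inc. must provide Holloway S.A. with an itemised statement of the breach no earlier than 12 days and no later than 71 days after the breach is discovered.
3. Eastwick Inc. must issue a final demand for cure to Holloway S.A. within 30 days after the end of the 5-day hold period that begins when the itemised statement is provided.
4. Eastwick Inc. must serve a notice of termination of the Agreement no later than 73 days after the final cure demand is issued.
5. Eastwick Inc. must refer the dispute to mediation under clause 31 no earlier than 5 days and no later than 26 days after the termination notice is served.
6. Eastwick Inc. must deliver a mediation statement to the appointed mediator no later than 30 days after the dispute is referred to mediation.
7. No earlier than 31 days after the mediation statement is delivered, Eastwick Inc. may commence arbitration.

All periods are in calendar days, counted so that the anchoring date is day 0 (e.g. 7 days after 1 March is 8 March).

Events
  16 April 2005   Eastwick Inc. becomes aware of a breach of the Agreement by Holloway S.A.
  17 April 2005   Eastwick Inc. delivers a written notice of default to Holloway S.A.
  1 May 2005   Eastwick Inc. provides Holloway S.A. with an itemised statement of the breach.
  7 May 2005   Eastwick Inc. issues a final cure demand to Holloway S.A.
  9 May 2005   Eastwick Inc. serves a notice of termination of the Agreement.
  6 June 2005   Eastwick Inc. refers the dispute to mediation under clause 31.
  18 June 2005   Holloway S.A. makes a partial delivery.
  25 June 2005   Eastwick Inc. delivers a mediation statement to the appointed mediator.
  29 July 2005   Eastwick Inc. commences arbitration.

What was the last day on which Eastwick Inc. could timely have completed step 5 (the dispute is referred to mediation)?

4 June 2005

Step 5 runs from 9 May 2005, when the termination notice is served. The window is 5–26 days after 9 May 2005; it closes on 4 June 2005.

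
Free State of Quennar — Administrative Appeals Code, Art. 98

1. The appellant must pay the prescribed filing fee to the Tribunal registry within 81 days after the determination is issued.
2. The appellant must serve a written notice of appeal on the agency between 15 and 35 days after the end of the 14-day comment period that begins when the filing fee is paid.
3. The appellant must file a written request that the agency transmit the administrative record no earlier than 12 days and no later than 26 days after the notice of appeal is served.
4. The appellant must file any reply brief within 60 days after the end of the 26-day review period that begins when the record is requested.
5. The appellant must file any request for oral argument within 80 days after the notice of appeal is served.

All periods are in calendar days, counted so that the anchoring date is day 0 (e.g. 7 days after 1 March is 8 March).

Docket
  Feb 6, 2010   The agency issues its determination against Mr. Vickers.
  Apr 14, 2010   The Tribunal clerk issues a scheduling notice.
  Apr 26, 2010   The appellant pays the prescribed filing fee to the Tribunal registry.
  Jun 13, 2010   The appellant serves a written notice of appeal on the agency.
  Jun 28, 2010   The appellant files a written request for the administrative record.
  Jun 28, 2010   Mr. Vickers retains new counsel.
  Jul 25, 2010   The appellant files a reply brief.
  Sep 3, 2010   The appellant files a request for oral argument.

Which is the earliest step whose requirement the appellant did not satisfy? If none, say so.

Step 5

Step 1 — counting 81 days from Feb 6, 2010 (when the determination is issued) gives a deadline of Apr 28, 2010; completed Apr 26, 2010, before the deadline.
Step 2 — 15 and 35 days from May 10, 2010 (end of the 14-day comment period, which began when the filing fee is paid on Apr 26, 2010) are May 25, 2010 and Jun 14, 2010 respectively; done Jun 13, 2010 — within the window.
Step 3 — 12 and 26 days from Jun 13, 2010 (when the notice of appeal is served) are Jun 25, 2010 and Jul 9, 2010 respectively; done Jun 28, 2010 — within the window.
Step 4 — counting 60 days from Jul 24, 2010 (end of the 26-day review period, which began when the record is requested on Jun 28, 2010) gives a deadline of Sep 22, 2010; done Jul 25, 2010 — timely.
Step 5 — counting 80 days from Jun 13, 2010 (when the notice of appeal is served) gives a deadline of Sep 1, 2010; Sep 3, 2010 misses that deadline by 2 days.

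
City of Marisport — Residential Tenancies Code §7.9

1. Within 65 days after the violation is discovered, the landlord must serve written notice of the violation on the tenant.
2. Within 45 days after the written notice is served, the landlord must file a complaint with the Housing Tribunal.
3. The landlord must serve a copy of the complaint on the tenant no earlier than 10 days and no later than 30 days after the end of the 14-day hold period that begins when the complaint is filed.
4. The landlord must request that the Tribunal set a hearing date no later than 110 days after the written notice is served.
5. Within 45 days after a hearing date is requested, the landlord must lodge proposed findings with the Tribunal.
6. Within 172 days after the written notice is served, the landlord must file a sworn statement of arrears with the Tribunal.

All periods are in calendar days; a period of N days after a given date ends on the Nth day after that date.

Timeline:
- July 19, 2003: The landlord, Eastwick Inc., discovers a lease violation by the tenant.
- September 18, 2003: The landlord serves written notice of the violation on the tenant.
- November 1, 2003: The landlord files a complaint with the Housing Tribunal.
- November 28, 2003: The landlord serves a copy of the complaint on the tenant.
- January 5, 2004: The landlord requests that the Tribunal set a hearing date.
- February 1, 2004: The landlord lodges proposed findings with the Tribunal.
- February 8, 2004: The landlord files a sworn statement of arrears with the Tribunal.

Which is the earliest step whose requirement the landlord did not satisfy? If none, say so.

(1) due by July 19, 2003 + 65 days = September 22, 2003; completed September 18, 2003, before the deadline.
(2) due by September 18, 2003 + 45 days = November 2, 2003; completed November 1, 2003, before the deadline.
(3) the permitted window runs from November 15, 2003 + 10 = November 25, 2003 to November 15, 2003 + 30 = December 15, 2003; done November 28, 2003, which is between those dates.
(4) due by September 18, 2003 + 110 days = January 6, 2004; done January 5, 2004 — timely.
(5) due by January 5, 2004 + 45 days = February 19, 2004; done February 1, 2004 — timely.
(6) due by September 18, 2003 + 172 days = March 8, 2004; completed February 8, 2004, before the deadline.

None — every step was satisfied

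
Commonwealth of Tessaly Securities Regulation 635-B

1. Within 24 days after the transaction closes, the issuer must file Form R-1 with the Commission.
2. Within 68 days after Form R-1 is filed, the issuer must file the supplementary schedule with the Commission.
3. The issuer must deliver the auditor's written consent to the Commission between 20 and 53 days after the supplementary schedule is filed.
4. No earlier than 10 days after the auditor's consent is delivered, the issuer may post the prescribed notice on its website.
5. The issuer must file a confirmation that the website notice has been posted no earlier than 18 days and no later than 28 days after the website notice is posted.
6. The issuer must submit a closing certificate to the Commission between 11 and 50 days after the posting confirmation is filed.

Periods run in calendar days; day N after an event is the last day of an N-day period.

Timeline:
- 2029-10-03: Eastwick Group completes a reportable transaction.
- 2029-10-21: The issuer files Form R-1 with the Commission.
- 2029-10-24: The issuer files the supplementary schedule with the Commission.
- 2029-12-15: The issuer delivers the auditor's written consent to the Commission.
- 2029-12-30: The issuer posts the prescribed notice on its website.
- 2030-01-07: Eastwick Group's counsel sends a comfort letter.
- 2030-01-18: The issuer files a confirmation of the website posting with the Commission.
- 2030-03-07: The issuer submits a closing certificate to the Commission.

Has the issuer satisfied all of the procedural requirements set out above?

(1) due by 2029-10-03 + 24 days = 2029-10-27; completed 2029-10-21, before the deadline.
(2) due by 2029-10-21 + 68 days = 2029-12-28; 2029-10-24 is within that limit.
(3) the permitted window runs from 2029-10-24 + 20 = 2029-11-13 to 2029-10-24 + 53 = 2029-12-16; done 2029-12-15, which is between those dates.
(4) permitted from 2029-12-15 + 10 days = 2029-12-25 onward; done 2029-12-30 — permitted.
(5) the permitted window runs from 2029-12-30 + 18 = 2030-01-17 to 2029-12-30 + 28 = 2030-01-27; done 2030-01-18, which is between those dates.
(6) the permitted window runs from 2030-01-18 + 11 = 2030-01-29 to 2030-01-18 + 50 = 2030-03-09; done 2030-03-07 — within the window.

Yes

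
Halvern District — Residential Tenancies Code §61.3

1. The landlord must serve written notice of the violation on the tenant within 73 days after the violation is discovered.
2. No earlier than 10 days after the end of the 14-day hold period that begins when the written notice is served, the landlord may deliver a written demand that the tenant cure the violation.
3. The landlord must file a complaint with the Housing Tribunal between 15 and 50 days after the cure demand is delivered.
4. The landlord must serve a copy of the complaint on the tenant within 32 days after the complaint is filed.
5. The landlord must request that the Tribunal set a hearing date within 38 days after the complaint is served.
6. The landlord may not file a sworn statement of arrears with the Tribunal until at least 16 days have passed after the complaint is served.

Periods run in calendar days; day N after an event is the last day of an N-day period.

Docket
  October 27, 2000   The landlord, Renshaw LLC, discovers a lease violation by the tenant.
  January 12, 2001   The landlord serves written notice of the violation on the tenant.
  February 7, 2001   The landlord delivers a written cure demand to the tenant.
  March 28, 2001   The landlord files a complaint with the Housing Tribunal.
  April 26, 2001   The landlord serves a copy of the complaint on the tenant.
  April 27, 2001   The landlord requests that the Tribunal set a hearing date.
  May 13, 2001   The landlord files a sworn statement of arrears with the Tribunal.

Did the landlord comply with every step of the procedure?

No

(1) due by October 27, 2000 + 73 days = January 8, 2001; January 12, 2001 misses that deadline by 4 days.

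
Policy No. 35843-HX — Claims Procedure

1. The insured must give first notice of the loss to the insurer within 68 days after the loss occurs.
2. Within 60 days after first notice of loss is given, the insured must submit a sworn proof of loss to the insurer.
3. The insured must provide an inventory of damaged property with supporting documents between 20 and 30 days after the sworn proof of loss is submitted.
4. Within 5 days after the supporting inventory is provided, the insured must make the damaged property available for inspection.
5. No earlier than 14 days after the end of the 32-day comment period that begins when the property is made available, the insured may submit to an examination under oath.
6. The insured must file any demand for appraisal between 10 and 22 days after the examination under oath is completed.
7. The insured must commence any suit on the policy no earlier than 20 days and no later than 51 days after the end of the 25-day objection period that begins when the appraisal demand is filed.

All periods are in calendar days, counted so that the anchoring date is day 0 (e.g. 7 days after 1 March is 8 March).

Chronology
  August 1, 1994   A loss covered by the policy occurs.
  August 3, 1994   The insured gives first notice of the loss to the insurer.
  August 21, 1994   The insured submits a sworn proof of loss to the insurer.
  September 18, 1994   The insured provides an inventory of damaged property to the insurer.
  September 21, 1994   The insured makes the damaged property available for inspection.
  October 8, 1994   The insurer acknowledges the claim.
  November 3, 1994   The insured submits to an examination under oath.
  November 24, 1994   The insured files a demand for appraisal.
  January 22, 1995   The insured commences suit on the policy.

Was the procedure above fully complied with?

Step 1: 68 days after August 1, 1994 (when the loss occurs) is October 8, 1994; August 3, 1994 is within that limit.
Step 2: 60 days after August 3, 1994 (when first notice of loss is given) is October 2, 1994; August 21, 1994 is within that limit.
Step 3: the window is 20–30 days after August 21, 1994 (when the sworn proof of loss is submitted), so September 10, 1994 through September 20, 1994; September 18, 1994 falls inside that range.
Step 4: 5 days after September 18, 1994 (when the supporting inventory is provided) is September 23, 1994; September 21, 1994 is within that limit.
Step 5: the earliest permitted date is 14 days after October 23, 1994 (end of the 32-day comment period, which began when the property is made available on September 21, 1994), i.e. November 6, 1994; acted on November 3, 1994, 3 days prematurely.
The analysis stops there.

No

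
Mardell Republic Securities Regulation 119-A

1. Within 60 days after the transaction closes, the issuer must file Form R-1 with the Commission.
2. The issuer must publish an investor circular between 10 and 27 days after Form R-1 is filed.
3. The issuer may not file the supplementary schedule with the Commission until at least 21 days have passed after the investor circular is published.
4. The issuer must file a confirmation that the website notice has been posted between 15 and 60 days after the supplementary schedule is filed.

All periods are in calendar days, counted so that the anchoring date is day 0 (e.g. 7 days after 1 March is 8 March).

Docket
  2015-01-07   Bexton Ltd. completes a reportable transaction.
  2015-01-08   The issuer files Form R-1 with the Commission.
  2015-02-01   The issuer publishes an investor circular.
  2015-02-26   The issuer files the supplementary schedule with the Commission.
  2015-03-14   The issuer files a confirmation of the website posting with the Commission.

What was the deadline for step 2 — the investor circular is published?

Step 2 runs from 2015-01-08, when Form R-1 is filed. The window is 10–27 days after 2015-01-08; it closes on 2015-02-04.

2015-02-04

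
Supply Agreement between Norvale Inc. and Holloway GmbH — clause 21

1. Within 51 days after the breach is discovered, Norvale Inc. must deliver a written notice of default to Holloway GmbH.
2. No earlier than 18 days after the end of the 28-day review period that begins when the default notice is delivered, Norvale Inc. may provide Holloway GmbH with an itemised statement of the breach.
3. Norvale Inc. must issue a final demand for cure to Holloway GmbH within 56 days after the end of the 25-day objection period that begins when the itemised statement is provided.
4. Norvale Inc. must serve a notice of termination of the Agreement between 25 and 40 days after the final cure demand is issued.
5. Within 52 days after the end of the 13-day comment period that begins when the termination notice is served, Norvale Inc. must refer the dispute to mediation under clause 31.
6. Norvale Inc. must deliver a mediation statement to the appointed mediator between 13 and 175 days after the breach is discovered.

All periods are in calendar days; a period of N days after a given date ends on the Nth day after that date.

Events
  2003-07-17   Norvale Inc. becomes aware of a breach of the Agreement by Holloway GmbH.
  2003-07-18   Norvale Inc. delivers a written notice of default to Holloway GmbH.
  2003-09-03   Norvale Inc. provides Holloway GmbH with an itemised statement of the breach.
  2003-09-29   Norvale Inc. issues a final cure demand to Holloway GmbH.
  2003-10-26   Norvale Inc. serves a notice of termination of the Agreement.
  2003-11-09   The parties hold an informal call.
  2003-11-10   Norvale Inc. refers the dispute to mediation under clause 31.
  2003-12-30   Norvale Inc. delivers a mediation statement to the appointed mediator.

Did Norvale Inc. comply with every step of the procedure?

Yes

(1) due by 2003-07-17 + 51 days = 2003-09-06; completed 2003-07-18, before the deadline.
(2) permitted from 2003-08-15 + 18 days = 2003-09-02 onward; done 2003-09-03, after the minimum wait.
(3) due by 2003-09-28 + 56 days = 2003-11-23; 2003-09-29 is within that limit.
(4) the permitted window runs from 2003-09-29 + 25 = 2003-10-24 to 2003-09-29 + 40 = 2003-11-08; 2003-10-26 falls inside that range.
(5) due by 2003-11-08 + 52 days = 2003-12-30; done 2003-11-10 — timely.
(6) the permitted window runs from 2003-07-17 + 13 = 2003-07-30 to 2003-07-17 + 175 = 2004-01-08; done 2003-12-30 — within the window.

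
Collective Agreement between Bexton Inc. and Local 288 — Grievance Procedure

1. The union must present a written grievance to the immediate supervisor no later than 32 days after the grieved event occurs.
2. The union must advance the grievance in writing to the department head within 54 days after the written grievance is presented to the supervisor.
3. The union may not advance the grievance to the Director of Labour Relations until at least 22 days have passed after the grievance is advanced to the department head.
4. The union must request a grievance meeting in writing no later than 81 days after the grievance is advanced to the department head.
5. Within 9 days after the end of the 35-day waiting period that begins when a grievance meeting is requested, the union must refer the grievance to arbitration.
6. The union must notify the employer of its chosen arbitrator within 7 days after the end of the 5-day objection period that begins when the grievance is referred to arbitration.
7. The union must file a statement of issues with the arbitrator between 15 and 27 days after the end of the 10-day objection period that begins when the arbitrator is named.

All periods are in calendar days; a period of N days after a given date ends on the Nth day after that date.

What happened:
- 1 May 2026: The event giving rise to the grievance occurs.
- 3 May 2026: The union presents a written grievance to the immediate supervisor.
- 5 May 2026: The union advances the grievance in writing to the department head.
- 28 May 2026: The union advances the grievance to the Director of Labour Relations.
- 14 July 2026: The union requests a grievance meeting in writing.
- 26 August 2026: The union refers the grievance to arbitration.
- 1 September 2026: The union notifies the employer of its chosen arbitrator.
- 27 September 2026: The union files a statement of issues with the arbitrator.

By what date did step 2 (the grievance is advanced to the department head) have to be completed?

Step 2 runs from 3 May 2026, when the written grievance is presented to the supervisor. 54 days after 3 May 2026 is 26 June 2026.

26 June 2026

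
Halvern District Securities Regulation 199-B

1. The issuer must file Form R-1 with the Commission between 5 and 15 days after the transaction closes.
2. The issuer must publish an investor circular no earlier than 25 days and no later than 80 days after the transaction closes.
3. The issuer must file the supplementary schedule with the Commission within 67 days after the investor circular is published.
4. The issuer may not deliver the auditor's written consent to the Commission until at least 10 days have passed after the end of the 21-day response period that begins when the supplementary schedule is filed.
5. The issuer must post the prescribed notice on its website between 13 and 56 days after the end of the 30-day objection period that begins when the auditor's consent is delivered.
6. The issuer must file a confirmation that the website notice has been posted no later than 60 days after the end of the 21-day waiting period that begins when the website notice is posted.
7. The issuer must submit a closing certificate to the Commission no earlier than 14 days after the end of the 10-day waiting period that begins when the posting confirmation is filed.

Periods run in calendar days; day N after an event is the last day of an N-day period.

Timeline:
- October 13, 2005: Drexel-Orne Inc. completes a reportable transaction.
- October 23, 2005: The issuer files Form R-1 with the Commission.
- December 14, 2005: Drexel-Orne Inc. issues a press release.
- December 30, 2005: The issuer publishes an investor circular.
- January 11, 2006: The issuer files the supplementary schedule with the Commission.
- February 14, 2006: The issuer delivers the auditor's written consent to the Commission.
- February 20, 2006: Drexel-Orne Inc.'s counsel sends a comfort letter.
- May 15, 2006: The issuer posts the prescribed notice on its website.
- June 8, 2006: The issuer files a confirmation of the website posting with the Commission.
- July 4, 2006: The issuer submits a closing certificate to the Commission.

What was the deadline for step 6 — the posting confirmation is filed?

The website notice is posted on May 15, 2006; the 21-day waiting period therefore ends June 5, 2006, and step 6 runs from that date. 60 days after June 5, 2006 is August 4, 2006.

August 4, 2006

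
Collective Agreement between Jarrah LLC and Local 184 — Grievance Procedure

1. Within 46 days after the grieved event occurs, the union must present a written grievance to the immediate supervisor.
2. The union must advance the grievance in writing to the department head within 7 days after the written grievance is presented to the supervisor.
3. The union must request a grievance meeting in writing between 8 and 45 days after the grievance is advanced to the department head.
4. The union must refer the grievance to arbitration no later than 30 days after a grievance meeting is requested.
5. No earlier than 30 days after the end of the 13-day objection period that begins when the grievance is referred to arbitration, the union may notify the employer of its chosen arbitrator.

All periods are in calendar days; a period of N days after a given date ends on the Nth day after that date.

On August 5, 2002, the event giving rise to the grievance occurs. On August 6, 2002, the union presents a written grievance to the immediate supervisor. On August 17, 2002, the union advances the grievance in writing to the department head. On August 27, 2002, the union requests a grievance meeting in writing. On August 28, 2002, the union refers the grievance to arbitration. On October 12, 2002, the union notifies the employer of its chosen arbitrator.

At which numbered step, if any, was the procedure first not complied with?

Step 2

Step 1: 46 days after August 5, 2002 (when the grieved event occurs) is September 20, 2002; August 6, 2002 is within that limit.
Step 2: 7 days after August 6, 2002 (when the written grievance is presented to the supervisor) is August 13, 2002; August 17, 2002 misses that deadline by 4 days.
That is the first point of non-compliance.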